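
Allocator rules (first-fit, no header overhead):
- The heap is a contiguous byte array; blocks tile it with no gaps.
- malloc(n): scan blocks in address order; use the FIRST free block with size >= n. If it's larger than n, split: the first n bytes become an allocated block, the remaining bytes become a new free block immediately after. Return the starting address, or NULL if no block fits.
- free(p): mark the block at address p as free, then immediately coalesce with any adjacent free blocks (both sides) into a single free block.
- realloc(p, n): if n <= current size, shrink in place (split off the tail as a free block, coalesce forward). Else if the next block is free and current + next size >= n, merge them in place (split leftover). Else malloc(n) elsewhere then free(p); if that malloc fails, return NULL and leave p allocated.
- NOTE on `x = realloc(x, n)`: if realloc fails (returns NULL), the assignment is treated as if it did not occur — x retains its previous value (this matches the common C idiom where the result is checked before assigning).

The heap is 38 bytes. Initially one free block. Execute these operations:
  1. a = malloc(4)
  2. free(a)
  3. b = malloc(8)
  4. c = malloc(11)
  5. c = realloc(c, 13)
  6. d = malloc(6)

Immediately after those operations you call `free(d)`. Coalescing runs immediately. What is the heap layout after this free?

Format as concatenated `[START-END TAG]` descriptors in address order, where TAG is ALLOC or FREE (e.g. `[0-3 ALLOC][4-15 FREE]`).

Answer: [0-7 ALLOC][8-20 ALLOC][21-37 FREE]

Derivation:
Op 1: a = malloc(4) -> a = 0; heap: [0-3 ALLOC][4-37 FREE]
Op 2: free(a) -> (freed a); heap: [0-37 FREE]
Op 3: b = malloc(8) -> b = 0; heap: [0-7 ALLOC][8-37 FREE]
Op 4: c = malloc(11) -> c = 8; heap: [0-7 ALLOC][8-18 ALLOC][19-37 FREE]
Op 5: c = realloc(c, 13) -> c = 8; heap: [0-7 ALLOC][8-20 ALLOC][21-37 FREE]
Op 6: d = malloc(6) -> d = 21; heap: [0-7 ALLOC][8-20 ALLOC][21-26 ALLOC][27-37 FREE]
free(d): d = 21 -> block [21-26 ALLOC]; mark free, coalesce with adjacent free neighbors -> [0-7 ALLOC][8-20 ALLOC][21-37 FREE]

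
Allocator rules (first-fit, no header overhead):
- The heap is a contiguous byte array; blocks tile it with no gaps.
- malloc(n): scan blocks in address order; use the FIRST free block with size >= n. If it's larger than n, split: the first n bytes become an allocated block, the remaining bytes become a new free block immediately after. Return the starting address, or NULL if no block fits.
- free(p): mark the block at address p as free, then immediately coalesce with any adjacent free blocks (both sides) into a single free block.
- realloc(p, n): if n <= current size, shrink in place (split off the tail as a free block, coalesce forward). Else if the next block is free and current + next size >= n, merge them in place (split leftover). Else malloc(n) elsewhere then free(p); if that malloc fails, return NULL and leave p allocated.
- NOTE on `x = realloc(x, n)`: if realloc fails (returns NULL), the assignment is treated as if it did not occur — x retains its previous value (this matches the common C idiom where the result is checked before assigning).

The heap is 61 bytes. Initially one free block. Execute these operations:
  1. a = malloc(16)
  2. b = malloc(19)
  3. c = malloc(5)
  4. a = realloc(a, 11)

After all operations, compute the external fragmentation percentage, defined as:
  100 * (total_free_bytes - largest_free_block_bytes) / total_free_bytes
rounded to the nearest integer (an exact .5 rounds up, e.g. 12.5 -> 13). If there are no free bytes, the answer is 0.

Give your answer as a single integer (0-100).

Answer: 19

Derivation:
Op 1: a = malloc(16) -> a = 0; heap: [0-15 ALLOC][16-60 FREE]
Op 2: b = malloc(19) -> b = 16; heap: [0-15 ALLOC][16-34 ALLOC][35-60 FREE]
Op 3: c = malloc(5) -> c = 35; heap: [0-15 ALLOC][16-34 ALLOC][35-39 ALLOC][40-60 FREE]
Op 4: a = realloc(a, 11) -> a = 0; heap: [0-10 ALLOC][11-15 FREE][16-34 ALLOC][35-39 ALLOC][40-60 FREE]
Free blocks: [5 21] total_free=26 largest=21 -> 100*(26-21)/26 = 500/26 ≈ 19.231 -> rounds to 19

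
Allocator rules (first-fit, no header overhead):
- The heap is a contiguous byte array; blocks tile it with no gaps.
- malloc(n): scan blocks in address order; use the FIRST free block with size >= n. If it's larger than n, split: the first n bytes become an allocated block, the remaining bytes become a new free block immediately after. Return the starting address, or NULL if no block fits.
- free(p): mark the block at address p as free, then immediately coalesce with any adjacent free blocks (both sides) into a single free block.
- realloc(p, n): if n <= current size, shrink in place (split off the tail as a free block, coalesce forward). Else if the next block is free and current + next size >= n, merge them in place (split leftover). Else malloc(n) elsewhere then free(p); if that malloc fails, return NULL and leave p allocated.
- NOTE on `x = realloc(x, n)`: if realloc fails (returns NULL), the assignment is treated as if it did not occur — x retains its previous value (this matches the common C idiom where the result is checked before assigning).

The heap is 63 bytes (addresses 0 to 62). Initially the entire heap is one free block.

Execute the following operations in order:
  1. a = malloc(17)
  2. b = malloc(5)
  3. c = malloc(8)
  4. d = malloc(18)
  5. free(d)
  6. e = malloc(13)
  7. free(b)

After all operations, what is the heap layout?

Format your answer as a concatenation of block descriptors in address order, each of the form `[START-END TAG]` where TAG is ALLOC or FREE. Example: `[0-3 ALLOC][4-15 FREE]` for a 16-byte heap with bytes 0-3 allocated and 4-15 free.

Op 1: a = malloc(17) -> a = 0; heap: [0-16 ALLOC][17-62 FREE]
Op 2: b = malloc(5) -> b = 17; heap: [0-16 ALLOC][17-21 ALLOC][22-62 FREE]
Op 3: c = malloc(8) -> c = 22; heap: [0-16 ALLOC][17-21 ALLOC][22-29 ALLOC][30-62 FREE]
Op 4: d = malloc(18) -> d = 30; heap: [0-16 ALLOC][17-21 ALLOC][22-29 ALLOC][30-47 ALLOC][48-62 FREE]
Op 5: free(d) -> (freed d); heap: [0-16 ALLOC][17-21 ALLOC][22-29 ALLOC][30-62 FREE]
Op 6: e = malloc(13) -> e = 30; heap: [0-16 ALLOC][17-21 ALLOC][22-29 ALLOC][30-42 ALLOC][43-62 FREE]
Op 7: free(b) -> (freed b); heap: [0-16 ALLOC][17-21 FREE][22-29 ALLOC][30-42 ALLOC][43-62 FREE]

Answer: [0-16 ALLOC][17-21 FREE][22-29 ALLOC][30-42 ALLOC][43-62 FREE]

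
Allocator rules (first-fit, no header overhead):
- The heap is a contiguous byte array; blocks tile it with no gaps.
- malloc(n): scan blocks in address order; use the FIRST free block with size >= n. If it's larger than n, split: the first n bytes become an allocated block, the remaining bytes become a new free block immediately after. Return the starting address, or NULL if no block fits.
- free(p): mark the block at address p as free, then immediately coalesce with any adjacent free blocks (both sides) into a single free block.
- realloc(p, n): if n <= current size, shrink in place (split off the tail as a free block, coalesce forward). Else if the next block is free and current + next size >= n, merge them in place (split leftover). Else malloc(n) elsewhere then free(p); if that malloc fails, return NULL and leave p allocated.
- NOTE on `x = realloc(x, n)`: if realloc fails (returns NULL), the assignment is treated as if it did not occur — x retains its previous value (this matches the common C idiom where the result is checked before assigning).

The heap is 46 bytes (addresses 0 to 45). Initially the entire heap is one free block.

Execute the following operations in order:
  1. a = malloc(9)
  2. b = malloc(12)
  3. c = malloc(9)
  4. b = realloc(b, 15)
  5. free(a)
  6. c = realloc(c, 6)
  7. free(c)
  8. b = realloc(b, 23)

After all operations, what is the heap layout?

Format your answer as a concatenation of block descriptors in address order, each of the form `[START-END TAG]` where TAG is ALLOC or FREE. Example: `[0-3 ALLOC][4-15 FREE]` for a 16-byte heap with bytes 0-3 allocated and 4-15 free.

Answer: [0-22 ALLOC][23-45 FREE]

Derivation:
Op 1: a = malloc(9) -> a = 0; heap: [0-8 ALLOC][9-45 FREE]
Op 2: b = malloc(12) -> b = 9; heap: [0-8 ALLOC][9-20 ALLOC][21-45 FREE]
Op 3: c = malloc(9) -> c = 21; heap: [0-8 ALLOC][9-20 ALLOC][21-29 ALLOC][30-45 FREE]
Op 4: b = realloc(b, 15) -> b = 30; heap: [0-8 ALLOC][9-20 FREE][21-29 ALLOC][30-44 ALLOC][45-45 FREE]
Op 5: free(a) -> (freed a); heap: [0-20 FREE][21-29 ALLOC][30-44 ALLOC][45-45 FREE]
Op 6: c = realloc(c, 6) -> c = 21; heap: [0-20 FREE][21-26 ALLOC][27-29 FREE][30-44 ALLOC][45-45 FREE]
Op 7: free(c) -> (freed c); heap: [0-29 FREE][30-44 ALLOC][45-45 FREE]
Op 8: b = realloc(b, 23) -> b = 0; heap: [0-22 ALLOC][23-45 FREE]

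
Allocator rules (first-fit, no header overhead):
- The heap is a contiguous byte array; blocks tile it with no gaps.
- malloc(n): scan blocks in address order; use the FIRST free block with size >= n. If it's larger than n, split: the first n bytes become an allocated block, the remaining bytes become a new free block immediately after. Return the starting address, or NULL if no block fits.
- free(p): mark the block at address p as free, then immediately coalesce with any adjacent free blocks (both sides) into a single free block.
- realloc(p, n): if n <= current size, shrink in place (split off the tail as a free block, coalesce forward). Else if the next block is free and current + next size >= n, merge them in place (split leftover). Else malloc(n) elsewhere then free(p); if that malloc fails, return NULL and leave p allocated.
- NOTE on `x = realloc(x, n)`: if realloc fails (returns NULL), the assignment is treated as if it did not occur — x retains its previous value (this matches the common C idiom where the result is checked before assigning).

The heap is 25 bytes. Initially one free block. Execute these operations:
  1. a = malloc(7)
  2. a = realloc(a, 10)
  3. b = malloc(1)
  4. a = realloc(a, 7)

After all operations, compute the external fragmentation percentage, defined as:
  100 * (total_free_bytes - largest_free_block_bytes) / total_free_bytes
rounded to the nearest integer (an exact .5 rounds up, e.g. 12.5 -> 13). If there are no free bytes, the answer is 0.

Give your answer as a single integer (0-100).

Answer: 18

Derivation:
Op 1: a = malloc(7) -> a = 0; heap: [0-6 ALLOC][7-24 FREE]
Op 2: a = realloc(a, 10) -> a = 0; heap: [0-9 ALLOC][10-24 FREE]
Op 3: b = malloc(1) -> b = 10; heap: [0-9 ALLOC][10-10 ALLOC][11-24 FREE]
Op 4: a = realloc(a, 7) -> a = 0; heap: [0-6 ALLOC][7-9 FREE][10-10 ALLOC][11-24 FREE]
Free blocks: [3 14] total_free=17 largest=14 -> 100*(17-14)/17 = 300/17 ≈ 17.647 -> rounds to 18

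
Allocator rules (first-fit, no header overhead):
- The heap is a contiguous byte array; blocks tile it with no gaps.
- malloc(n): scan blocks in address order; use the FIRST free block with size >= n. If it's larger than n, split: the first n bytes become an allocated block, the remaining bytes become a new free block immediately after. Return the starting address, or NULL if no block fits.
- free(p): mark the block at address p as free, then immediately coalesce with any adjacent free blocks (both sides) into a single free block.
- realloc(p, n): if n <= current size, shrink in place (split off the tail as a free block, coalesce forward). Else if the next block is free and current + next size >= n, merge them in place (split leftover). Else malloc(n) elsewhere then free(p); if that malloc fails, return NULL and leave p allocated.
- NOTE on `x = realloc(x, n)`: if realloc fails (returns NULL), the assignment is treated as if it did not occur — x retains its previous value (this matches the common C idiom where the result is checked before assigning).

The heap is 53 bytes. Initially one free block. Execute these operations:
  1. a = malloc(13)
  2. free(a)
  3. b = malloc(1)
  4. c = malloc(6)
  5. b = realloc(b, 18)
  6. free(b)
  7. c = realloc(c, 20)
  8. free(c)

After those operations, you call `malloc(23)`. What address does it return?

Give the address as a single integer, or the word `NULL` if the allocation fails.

Op 1: a = malloc(13) -> a = 0; heap: [0-12 ALLOC][13-52 FREE]
Op 2: free(a) -> (freed a); heap: [0-52 FREE]
Op 3: b = malloc(1) -> b = 0; heap: [0-0 ALLOC][1-52 FREE]
Op 4: c = malloc(6) -> c = 1; heap: [0-0 ALLOC][1-6 ALLOC][7-52 FREE]
Op 5: b = realloc(b, 18) -> b = 7; heap: [0-0 FREE][1-6 ALLOC][7-24 ALLOC][25-52 FREE]
Op 6: free(b) -> (freed b); heap: [0-0 FREE][1-6 ALLOC][7-52 FREE]
Op 7: c = realloc(c, 20) -> c = 1; heap: [0-0 FREE][1-20 ALLOC][21-52 FREE]
Op 8: free(c) -> (freed c); heap: [0-52 FREE]
malloc(23): first-fit scan over [0-52 FREE] -> 0

Answer: 0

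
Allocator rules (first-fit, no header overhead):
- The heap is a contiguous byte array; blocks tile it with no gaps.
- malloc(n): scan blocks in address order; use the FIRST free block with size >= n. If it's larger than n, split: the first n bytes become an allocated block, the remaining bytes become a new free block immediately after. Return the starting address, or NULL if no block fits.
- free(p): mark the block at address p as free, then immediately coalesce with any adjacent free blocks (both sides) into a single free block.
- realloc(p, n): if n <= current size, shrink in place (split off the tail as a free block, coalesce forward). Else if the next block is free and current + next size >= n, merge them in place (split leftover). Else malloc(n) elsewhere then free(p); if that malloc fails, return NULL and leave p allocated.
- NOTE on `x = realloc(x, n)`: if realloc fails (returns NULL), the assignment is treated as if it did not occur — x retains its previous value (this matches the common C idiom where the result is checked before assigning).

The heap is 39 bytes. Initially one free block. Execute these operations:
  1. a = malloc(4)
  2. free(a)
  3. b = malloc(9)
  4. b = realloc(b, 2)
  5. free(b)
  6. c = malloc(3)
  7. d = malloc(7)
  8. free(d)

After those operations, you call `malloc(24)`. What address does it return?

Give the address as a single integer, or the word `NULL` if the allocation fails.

Op 1: a = malloc(4) -> a = 0; heap: [0-3 ALLOC][4-38 FREE]
Op 2: free(a) -> (freed a); heap: [0-38 FREE]
Op 3: b = malloc(9) -> b = 0; heap: [0-8 ALLOC][9-38 FREE]
Op 4: b = realloc(b, 2) -> b = 0; heap: [0-1 ALLOC][2-38 FREE]
Op 5: free(b) -> (freed b); heap: [0-38 FREE]
Op 6: c = malloc(3) -> c = 0; heap: [0-2 ALLOC][3-38 FREE]
Op 7: d = malloc(7) -> d = 3; heap: [0-2 ALLOC][3-9 ALLOC][10-38 FREE]
Op 8: free(d) -> (freed d); heap: [0-2 ALLOC][3-38 FREE]
malloc(24): first-fit scan over [0-2 ALLOC][3-38 FREE] -> 3

Answer: 3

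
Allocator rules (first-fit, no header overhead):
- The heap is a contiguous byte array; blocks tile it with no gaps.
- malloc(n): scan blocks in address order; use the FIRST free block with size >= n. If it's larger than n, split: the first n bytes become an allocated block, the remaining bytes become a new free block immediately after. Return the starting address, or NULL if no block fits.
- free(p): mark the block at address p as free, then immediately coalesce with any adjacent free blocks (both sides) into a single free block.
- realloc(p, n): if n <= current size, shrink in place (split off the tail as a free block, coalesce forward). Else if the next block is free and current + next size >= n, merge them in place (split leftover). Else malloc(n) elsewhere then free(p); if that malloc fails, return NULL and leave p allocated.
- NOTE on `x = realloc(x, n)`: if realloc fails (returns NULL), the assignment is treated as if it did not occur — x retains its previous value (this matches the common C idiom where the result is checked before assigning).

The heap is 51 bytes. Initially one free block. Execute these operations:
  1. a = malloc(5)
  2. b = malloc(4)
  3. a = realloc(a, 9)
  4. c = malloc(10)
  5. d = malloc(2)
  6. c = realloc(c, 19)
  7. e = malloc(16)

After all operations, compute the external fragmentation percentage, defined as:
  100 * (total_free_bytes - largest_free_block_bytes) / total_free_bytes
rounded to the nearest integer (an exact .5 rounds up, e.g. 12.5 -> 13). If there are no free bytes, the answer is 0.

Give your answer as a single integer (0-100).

Op 1: a = malloc(5) -> a = 0; heap: [0-4 ALLOC][5-50 FREE]
Op 2: b = malloc(4) -> b = 5; heap: [0-4 ALLOC][5-8 ALLOC][9-50 FREE]
Op 3: a = realloc(a, 9) -> a = 9; heap: [0-4 FREE][5-8 ALLOC][9-17 ALLOC][18-50 FREE]
Op 4: c = malloc(10) -> c = 18; heap: [0-4 FREE][5-8 ALLOC][9-17 ALLOC][18-27 ALLOC][28-50 FREE]
Op 5: d = malloc(2) -> d = 0; heap: [0-1 ALLOC][2-4 FREE][5-8 ALLOC][9-17 ALLOC][18-27 ALLOC][28-50 FREE]
Op 6: c = realloc(c, 19) -> c = 18; heap: [0-1 ALLOC][2-4 FREE][5-8 ALLOC][9-17 ALLOC][18-36 ALLOC][37-50 FREE]
Op 7: e = malloc(16) -> e = NULL; heap: [0-1 ALLOC][2-4 FREE][5-8 ALLOC][9-17 ALLOC][18-36 ALLOC][37-50 FREE]
Free blocks: [3 14] total_free=17 largest=14 -> 100*(17-14)/17 = 300/17 ≈ 17.647 -> rounds to 18

Answer: 18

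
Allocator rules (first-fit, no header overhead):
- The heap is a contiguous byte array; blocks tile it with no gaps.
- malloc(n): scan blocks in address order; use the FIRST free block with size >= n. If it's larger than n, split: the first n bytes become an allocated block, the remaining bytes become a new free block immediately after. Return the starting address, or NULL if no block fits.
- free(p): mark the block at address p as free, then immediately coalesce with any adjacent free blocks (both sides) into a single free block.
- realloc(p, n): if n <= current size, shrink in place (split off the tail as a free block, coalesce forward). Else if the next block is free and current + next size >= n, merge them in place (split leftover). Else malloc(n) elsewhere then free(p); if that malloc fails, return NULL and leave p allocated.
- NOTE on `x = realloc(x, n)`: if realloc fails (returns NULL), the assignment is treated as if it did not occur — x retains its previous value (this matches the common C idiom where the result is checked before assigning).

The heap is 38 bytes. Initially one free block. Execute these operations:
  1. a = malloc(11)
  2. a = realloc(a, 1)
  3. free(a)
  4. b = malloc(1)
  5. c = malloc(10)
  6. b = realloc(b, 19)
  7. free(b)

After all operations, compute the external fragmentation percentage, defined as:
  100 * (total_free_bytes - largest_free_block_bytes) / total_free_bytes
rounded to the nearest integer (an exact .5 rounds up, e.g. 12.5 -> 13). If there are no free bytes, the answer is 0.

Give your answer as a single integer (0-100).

Op 1: a = malloc(11) -> a = 0; heap: [0-10 ALLOC][11-37 FREE]
Op 2: a = realloc(a, 1) -> a = 0; heap: [0-0 ALLOC][1-37 FREE]
Op 3: free(a) -> (freed a); heap: [0-37 FREE]
Op 4: b = malloc(1) -> b = 0; heap: [0-0 ALLOC][1-37 FREE]
Op 5: c = malloc(10) -> c = 1; heap: [0-0 ALLOC][1-10 ALLOC][11-37 FREE]
Op 6: b = realloc(b, 19) -> b = 11; heap: [0-0 FREE][1-10 ALLOC][11-29 ALLOC][30-37 FREE]
Op 7: free(b) -> (freed b); heap: [0-0 FREE][1-10 ALLOC][11-37 FREE]
Free blocks: [1 27] total_free=28 largest=27 -> 100*(28-27)/28 = 100/28 ≈ 3.571 -> rounds to 4

Answer: 4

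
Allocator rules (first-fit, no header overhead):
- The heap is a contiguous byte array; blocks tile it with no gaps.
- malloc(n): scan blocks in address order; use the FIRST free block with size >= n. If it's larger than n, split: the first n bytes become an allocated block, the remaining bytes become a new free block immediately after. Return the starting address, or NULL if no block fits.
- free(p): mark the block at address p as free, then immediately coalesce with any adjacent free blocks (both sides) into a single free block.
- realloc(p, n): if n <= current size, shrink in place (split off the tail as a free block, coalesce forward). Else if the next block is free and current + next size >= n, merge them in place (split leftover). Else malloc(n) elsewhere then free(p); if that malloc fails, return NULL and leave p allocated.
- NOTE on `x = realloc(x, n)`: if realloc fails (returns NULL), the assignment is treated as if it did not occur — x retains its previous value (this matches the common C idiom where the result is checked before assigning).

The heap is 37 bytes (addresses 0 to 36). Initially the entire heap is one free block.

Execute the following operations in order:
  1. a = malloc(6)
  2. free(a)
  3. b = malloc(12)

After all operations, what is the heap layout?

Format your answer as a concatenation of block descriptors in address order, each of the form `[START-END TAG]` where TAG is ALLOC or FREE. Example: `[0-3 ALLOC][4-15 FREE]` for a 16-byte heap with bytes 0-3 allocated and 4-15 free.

Answer: [0-11 ALLOC][12-36 FREE]

Derivation:
Op 1: a = malloc(6) -> a = 0; heap: [0-5 ALLOC][6-36 FREE]
Op 2: free(a) -> (freed a); heap: [0-36 FREE]
Op 3: b = malloc(12) -> b = 0; heap: [0-11 ALLOC][12-36 FREE]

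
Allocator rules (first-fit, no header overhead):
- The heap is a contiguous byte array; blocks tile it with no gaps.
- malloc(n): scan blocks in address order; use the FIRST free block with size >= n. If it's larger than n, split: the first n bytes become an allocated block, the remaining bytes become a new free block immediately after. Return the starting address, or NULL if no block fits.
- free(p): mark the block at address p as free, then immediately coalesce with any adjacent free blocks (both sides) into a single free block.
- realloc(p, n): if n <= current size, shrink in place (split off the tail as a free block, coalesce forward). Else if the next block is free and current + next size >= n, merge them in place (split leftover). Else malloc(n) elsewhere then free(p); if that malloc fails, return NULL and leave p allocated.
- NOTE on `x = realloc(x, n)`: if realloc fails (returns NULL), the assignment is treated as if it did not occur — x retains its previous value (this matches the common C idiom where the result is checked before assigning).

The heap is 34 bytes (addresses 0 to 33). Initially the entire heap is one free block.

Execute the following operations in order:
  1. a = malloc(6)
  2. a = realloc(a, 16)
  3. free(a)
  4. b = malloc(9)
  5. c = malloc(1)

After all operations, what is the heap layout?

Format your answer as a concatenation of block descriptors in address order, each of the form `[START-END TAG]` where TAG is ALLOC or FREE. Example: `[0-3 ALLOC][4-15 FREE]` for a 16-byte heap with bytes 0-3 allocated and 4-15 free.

Op 1: a = malloc(6) -> a = 0; heap: [0-5 ALLOC][6-33 FREE]
Op 2: a = realloc(a, 16) -> a = 0; heap: [0-15 ALLOC][16-33 FREE]
Op 3: free(a) -> (freed a); heap: [0-33 FREE]
Op 4: b = malloc(9) -> b = 0; heap: [0-8 ALLOC][9-33 FREE]
Op 5: c = malloc(1) -> c = 9; heap: [0-8 ALLOC][9-9 ALLOC][10-33 FREE]

Answer: [0-8 ALLOC][9-9 ALLOC][10-33 FREE]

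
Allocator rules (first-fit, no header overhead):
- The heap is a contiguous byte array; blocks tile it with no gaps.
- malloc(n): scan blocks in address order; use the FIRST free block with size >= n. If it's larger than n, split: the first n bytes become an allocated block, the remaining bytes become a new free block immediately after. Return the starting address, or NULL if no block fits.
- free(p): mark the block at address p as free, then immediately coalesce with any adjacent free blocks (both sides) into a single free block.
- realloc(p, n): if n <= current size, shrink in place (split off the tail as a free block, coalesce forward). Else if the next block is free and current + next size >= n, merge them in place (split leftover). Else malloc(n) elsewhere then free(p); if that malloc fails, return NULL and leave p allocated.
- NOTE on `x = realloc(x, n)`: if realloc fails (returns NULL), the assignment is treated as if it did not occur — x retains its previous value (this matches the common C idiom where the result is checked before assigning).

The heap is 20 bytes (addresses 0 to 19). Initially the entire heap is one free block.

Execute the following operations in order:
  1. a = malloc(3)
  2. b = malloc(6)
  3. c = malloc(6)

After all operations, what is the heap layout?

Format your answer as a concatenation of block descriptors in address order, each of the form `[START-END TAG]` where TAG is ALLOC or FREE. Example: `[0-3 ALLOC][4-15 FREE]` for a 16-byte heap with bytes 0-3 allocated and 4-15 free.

Answer: [0-2 ALLOC][3-8 ALLOC][9-14 ALLOC][15-19 FREE]

Derivation:
Op 1: a = malloc(3) -> a = 0; heap: [0-2 ALLOC][3-19 FREE]
Op 2: b = malloc(6) -> b = 3; heap: [0-2 ALLOC][3-8 ALLOC][9-19 FREE]
Op 3: c = malloc(6) -> c = 9; heap: [0-2 ALLOC][3-8 ALLOC][9-14 ALLOC][15-19 FREE]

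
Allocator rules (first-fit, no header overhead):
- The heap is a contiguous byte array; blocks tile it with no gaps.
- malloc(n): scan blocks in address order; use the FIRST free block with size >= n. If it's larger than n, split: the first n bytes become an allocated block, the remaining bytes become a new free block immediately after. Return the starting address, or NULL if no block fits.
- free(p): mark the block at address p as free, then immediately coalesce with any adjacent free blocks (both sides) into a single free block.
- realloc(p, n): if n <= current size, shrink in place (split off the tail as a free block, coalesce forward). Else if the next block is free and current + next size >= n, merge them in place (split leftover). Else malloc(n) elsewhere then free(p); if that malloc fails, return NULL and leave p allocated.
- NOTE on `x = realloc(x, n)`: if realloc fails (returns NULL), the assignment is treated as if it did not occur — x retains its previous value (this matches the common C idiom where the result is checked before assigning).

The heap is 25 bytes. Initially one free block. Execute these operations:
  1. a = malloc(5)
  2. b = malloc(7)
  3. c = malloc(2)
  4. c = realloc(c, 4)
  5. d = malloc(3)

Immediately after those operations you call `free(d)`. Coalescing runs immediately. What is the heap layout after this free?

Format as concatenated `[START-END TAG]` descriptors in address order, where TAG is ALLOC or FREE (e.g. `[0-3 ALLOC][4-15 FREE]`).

Answer: [0-4 ALLOC][5-11 ALLOC][12-15 ALLOC][16-24 FREE]

Derivation:
Op 1: a = malloc(5) -> a = 0; heap: [0-4 ALLOC][5-24 FREE]
Op 2: b = malloc(7) -> b = 5; heap: [0-4 ALLOC][5-11 ALLOC][12-24 FREE]
Op 3: c = malloc(2) -> c = 12; heap: [0-4 ALLOC][5-11 ALLOC][12-13 ALLOC][14-24 FREE]
Op 4: c = realloc(c, 4) -> c = 12; heap: [0-4 ALLOC][5-11 ALLOC][12-15 ALLOC][16-24 FREE]
Op 5: d = malloc(3) -> d = 16; heap: [0-4 ALLOC][5-11 ALLOC][12-15 ALLOC][16-18 ALLOC][19-24 FREE]
free(d): d = 16 -> block [16-18 ALLOC]; mark free, coalesce with adjacent free neighbors -> [0-4 ALLOC][5-11 ALLOC][12-15 ALLOC][16-24 FREE]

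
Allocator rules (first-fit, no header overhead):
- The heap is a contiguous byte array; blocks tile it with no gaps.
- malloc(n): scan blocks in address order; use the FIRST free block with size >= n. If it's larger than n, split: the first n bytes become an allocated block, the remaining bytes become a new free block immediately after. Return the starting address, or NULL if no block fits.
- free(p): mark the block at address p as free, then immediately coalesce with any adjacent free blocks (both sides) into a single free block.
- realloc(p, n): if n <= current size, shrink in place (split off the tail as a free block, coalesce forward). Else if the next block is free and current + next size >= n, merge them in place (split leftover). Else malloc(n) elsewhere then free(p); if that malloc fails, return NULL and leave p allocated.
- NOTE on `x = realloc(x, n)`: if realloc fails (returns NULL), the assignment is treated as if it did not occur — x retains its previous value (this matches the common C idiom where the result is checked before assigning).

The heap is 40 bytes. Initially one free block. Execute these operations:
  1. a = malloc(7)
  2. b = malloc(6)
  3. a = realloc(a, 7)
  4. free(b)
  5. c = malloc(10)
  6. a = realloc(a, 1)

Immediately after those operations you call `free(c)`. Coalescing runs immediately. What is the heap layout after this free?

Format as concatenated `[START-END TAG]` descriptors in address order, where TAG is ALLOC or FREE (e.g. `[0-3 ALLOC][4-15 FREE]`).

Answer: [0-0 ALLOC][1-39 FREE]

Derivation:
Op 1: a = malloc(7) -> a = 0; heap: [0-6 ALLOC][7-39 FREE]
Op 2: b = malloc(6) -> b = 7; heap: [0-6 ALLOC][7-12 ALLOC][13-39 FREE]
Op 3: a = realloc(a, 7) -> a = 0; heap: [0-6 ALLOC][7-12 ALLOC][13-39 FREE]
Op 4: free(b) -> (freed b); heap: [0-6 ALLOC][7-39 FREE]
Op 5: c = malloc(10) -> c = 7; heap: [0-6 ALLOC][7-16 ALLOC][17-39 FREE]
Op 6: a = realloc(a, 1) -> a = 0; heap: [0-0 ALLOC][1-6 FREE][7-16 ALLOC][17-39 FREE]
free(c): c = 7 -> block [7-16 ALLOC]; mark free, coalesce with adjacent free neighbors -> [0-0 ALLOC][1-39 FREE]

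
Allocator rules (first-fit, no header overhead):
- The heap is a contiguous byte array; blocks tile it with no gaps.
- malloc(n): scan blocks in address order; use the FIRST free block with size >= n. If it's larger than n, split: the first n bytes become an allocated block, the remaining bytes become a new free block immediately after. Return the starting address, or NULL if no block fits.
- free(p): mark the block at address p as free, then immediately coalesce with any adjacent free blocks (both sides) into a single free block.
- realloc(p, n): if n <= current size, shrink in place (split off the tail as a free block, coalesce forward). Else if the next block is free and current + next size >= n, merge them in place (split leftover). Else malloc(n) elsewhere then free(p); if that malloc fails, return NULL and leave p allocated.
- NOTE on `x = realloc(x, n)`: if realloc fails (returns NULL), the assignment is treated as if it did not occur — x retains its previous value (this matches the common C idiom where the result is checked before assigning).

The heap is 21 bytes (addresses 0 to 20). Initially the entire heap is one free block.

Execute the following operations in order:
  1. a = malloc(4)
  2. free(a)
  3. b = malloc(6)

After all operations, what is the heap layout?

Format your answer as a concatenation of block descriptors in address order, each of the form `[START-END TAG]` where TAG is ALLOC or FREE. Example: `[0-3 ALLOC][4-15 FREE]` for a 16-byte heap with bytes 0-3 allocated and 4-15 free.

Answer: [0-5 ALLOC][6-20 FREE]

Derivation:
Op 1: a = malloc(4) -> a = 0; heap: [0-3 ALLOC][4-20 FREE]
Op 2: free(a) -> (freed a); heap: [0-20 FREE]
Op 3: b = malloc(6) -> b = 0; heap: [0-5 ALLOC][6-20 FREE]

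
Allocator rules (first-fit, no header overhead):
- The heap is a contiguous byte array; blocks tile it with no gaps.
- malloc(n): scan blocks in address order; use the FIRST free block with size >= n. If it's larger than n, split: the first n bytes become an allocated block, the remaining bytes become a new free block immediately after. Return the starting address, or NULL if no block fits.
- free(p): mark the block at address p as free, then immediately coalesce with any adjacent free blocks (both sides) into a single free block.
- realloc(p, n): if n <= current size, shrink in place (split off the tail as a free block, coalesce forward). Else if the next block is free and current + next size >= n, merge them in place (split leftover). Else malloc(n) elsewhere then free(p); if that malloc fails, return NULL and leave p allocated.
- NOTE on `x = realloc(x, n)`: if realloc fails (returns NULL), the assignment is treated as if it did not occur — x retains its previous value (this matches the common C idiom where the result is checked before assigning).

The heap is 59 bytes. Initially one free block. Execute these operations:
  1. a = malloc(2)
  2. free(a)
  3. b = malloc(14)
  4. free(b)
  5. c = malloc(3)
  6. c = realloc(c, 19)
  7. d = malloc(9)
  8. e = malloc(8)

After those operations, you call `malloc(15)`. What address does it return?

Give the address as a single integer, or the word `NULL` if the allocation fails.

Answer: 36

Derivation:
Op 1: a = malloc(2) -> a = 0; heap: [0-1 ALLOC][2-58 FREE]
Op 2: free(a) -> (freed a); heap: [0-58 FREE]
Op 3: b = malloc(14) -> b = 0; heap: [0-13 ALLOC][14-58 FREE]
Op 4: free(b) -> (freed b); heap: [0-58 FREE]
Op 5: c = malloc(3) -> c = 0; heap: [0-2 ALLOC][3-58 FREE]
Op 6: c = realloc(c, 19) -> c = 0; heap: [0-18 ALLOC][19-58 FREE]
Op 7: d = malloc(9) -> d = 19; heap: [0-18 ALLOC][19-27 ALLOC][28-58 FREE]
Op 8: e = malloc(8) -> e = 28; heap: [0-18 ALLOC][19-27 ALLOC][28-35 ALLOC][36-58 FREE]
malloc(15): first-fit scan over [0-18 ALLOC][19-27 ALLOC][28-35 ALLOC][36-58 FREE] -> 36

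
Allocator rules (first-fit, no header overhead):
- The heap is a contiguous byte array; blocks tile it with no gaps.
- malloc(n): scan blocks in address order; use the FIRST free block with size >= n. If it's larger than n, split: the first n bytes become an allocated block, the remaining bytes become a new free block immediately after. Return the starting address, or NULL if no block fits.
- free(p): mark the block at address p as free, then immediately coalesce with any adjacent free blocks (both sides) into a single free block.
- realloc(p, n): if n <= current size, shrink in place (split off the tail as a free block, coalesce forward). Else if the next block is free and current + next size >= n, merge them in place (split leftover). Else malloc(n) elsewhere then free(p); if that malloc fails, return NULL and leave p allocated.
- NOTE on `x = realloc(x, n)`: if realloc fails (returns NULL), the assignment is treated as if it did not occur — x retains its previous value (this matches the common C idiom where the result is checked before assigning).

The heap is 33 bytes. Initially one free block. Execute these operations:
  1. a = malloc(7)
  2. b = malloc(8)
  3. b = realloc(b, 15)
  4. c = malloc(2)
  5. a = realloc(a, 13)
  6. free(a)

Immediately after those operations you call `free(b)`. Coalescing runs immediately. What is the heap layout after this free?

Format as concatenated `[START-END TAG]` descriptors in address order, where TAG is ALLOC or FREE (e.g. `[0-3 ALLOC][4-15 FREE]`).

Answer: [0-21 FREE][22-23 ALLOC][24-32 FREE]

Derivation:
Op 1: a = malloc(7) -> a = 0; heap: [0-6 ALLOC][7-32 FREE]
Op 2: b = malloc(8) -> b = 7; heap: [0-6 ALLOC][7-14 ALLOC][15-32 FREE]
Op 3: b = realloc(b, 15) -> b = 7; heap: [0-6 ALLOC][7-21 ALLOC][22-32 FREE]
Op 4: c = malloc(2) -> c = 22; heap: [0-6 ALLOC][7-21 ALLOC][22-23 ALLOC][24-32 FREE]
Op 5: a = realloc(a, 13) -> NULL (a unchanged); heap: [0-6 ALLOC][7-21 ALLOC][22-23 ALLOC][24-32 FREE]
Op 6: free(a) -> (freed a); heap: [0-6 FREE][7-21 ALLOC][22-23 ALLOC][24-32 FREE]
free(b): b = 7 -> block [7-21 ALLOC]; mark free, coalesce with adjacent free neighbors -> [0-21 FREE][22-23 ALLOC][24-32 FREE]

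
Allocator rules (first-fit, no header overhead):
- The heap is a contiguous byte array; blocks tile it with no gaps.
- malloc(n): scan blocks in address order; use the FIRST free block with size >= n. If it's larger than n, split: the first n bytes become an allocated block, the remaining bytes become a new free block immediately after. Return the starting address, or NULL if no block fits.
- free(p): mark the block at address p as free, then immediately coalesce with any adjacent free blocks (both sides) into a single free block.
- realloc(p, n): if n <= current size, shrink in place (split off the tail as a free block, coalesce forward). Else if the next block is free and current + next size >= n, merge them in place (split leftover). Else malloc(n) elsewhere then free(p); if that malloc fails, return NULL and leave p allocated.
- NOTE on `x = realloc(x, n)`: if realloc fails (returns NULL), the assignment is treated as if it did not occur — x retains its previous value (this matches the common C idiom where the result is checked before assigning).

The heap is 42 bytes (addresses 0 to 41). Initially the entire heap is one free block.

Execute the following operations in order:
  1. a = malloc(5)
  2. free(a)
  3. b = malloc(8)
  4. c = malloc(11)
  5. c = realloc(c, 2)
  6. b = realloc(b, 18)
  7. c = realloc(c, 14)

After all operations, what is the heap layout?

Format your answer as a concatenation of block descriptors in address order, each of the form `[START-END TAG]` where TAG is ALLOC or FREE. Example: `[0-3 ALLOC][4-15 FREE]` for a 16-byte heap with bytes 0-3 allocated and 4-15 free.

Op 1: a = malloc(5) -> a = 0; heap: [0-4 ALLOC][5-41 FREE]
Op 2: free(a) -> (freed a); heap: [0-41 FREE]
Op 3: b = malloc(8) -> b = 0; heap: [0-7 ALLOC][8-41 FREE]
Op 4: c = malloc(11) -> c = 8; heap: [0-7 ALLOC][8-18 ALLOC][19-41 FREE]
Op 5: c = realloc(c, 2) -> c = 8; heap: [0-7 ALLOC][8-9 ALLOC][10-41 FREE]
Op 6: b = realloc(b, 18) -> b = 10; heap: [0-7 FREE][8-9 ALLOC][10-27 ALLOC][28-41 FREE]
Op 7: c = realloc(c, 14) -> c = 28; heap: [0-9 FREE][10-27 ALLOC][28-41 ALLOC]

Answer: [0-9 FREE][10-27 ALLOC][28-41 ALLOC]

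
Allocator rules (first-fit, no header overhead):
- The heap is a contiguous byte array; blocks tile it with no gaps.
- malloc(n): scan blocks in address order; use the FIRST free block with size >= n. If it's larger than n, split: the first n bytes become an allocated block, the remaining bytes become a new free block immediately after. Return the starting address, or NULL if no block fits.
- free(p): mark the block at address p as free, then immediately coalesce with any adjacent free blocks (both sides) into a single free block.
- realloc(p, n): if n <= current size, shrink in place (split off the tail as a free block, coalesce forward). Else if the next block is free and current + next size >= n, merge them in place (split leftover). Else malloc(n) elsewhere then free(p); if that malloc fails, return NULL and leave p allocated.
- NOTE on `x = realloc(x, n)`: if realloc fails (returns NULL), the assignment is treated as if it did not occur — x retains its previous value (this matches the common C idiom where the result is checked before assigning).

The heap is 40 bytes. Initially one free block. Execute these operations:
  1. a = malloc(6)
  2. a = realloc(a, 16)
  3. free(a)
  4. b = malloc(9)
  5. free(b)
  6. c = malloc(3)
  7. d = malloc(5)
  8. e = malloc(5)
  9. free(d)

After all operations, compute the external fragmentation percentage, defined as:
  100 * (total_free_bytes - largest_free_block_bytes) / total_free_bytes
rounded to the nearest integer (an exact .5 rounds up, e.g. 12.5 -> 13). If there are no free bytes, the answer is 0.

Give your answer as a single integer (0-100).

Op 1: a = malloc(6) -> a = 0; heap: [0-5 ALLOC][6-39 FREE]
Op 2: a = realloc(a, 16) -> a = 0; heap: [0-15 ALLOC][16-39 FREE]
Op 3: free(a) -> (freed a); heap: [0-39 FREE]
Op 4: b = malloc(9) -> b = 0; heap: [0-8 ALLOC][9-39 FREE]
Op 5: free(b) -> (freed b); heap: [0-39 FREE]
Op 6: c = malloc(3) -> c = 0; heap: [0-2 ALLOC][3-39 FREE]
Op 7: d = malloc(5) -> d = 3; heap: [0-2 ALLOC][3-7 ALLOC][8-39 FREE]
Op 8: e = malloc(5) -> e = 8; heap: [0-2 ALLOC][3-7 ALLOC][8-12 ALLOC][13-39 FREE]
Op 9: free(d) -> (freed d); heap: [0-2 ALLOC][3-7 FREE][8-12 ALLOC][13-39 FREE]
Free blocks: [5 27] total_free=32 largest=27 -> 100*(32-27)/32 = 500/32 = 15.625 -> rounds to 16

Answer: 16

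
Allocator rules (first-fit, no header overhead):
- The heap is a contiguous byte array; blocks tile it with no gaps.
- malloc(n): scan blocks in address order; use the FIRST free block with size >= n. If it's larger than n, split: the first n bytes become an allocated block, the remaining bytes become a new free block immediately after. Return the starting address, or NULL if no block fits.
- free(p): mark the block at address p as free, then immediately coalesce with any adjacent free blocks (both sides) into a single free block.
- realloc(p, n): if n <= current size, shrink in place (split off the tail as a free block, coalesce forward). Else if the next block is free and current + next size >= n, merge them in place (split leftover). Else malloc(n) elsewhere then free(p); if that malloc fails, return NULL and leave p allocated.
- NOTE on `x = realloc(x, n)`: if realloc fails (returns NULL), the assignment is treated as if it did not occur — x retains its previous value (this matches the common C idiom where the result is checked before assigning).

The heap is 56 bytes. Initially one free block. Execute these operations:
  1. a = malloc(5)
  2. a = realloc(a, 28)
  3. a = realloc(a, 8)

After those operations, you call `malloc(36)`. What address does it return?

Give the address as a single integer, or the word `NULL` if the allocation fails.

Op 1: a = malloc(5) -> a = 0; heap: [0-4 ALLOC][5-55 FREE]
Op 2: a = realloc(a, 28) -> a = 0; heap: [0-27 ALLOC][28-55 FREE]
Op 3: a = realloc(a, 8) -> a = 0; heap: [0-7 ALLOC][8-55 FREE]
malloc(36): first-fit scan over [0-7 ALLOC][8-55 FREE] -> 8

Answer: 8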